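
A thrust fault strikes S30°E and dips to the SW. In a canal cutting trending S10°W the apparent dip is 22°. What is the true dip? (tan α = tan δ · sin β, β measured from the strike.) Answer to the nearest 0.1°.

32.2°

β = acute angle between strike S30°E and section S10°W = 40°.
tan(true dip) = tan 22° / sin 40° = 0.6286
δ = arctan(0.6286) = 32.15°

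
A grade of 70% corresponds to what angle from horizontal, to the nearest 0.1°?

35.0°

tan θ = 70/100 = 0.7000
θ = arctan(0.7000) = 34.99°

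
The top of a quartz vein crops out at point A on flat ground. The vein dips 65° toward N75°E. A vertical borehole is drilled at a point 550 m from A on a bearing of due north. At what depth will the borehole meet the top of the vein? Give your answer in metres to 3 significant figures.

305 m

The hole lies 75° from the dip direction, so the down-dip offset is 550 × cos 75° = 142.35 m.
Depth = down-dip offset × tan(dip) = 142.35 × tan 65° = 142.35 × 2.1445
Depth = 305.27 m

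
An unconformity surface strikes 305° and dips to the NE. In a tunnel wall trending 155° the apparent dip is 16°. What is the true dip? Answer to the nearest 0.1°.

β = acute angle between strike 305° and section 155° = 30°.
tan(true dip) = tan 16° / sin 30° = 0.5735
true dip = arctan 0.5735 = 29.83°

29.8°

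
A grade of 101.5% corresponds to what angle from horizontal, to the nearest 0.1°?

45.4°

tan θ = 101.5/100 = 1.0150
θ = arctan(1.0150) = 45.43°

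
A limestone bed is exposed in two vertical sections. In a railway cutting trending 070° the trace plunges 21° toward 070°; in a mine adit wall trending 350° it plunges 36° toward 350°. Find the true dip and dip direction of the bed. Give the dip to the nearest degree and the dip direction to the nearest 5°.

Represent each trace as a vector plunging at its apparent dip toward its trend (east-north-up frame): v₁ = (0.877, 0.319, -0.358), v₂ = (-0.140, 0.797, -0.588).
The plane normal is n = v₁ × v₂ ∝ (0.098, 0.566, 0.744).
Dip δ = arctan(|n_h|/n_z) = arctan(0.574/0.744) = 37.7°.
The horizontal component of n points toward azimuth atan2(n_x, n_y) = 10°, the dip direction.

true dip 38°, dip direction 010°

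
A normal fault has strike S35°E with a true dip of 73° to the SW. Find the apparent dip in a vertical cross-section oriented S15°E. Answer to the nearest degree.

48°

The section lies 20° from the strike.
tan α = tan 73° × sin 20° = 3.2709 × 0.3420 = 1.1187
apparent dip = arctan 1.1187 = 48.21°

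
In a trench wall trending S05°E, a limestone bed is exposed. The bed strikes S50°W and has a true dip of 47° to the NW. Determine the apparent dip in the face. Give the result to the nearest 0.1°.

41.3°

The section lies 55° from the strike.
tan(apparent dip) = tan 47° · sin 55° = 0.8784
α = arctan(0.8784) = 41.30°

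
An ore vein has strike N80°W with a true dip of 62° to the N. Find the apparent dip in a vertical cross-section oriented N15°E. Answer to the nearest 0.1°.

61.9°

Angle between strike (N80°W) and section (N15°E): β = 85°.
tan(apparent dip) = tan 62° · sin 85° = 1.8736
apparent dip = arctan 1.8736 = 61.91°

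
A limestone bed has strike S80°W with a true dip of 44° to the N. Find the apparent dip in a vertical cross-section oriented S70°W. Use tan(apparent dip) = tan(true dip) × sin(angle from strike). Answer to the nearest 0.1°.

9.5°

The section lies 10° from the strike.
tan α = tan 44° × sin 10° = 0.9657 × 0.1736 = 0.1677
α = arctan(0.1677) = 9.52°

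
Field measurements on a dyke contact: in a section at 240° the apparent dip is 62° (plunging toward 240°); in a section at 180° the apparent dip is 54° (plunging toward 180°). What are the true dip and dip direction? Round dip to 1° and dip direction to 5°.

The two traces are lines in the plane: v₁ = (sin 240°·cos 62°, cos 240°·cos 62°, −sin 62°), v₂ = (sin 180°·cos 54°, cos 180°·cos 54°, −sin 54°).
n = v₁ × v₂ = (-0.329, -0.329, 0.239) (taken with n_z > 0).
True dip = arccos(n_z / |n|) = arccos(0.4569) = 62.8°.
Dip direction = azimuth of (n_x, n_y) = atan2(-0.329, -0.329) = 225°.

true dip 63°, dip direction 225°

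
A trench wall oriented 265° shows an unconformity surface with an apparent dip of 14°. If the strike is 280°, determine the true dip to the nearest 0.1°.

The section is 15° from the strike.
tan(true dip) = tan 14° / sin 15° = 0.9633
true dip = arctan 0.9633 = 43.93°

43.9°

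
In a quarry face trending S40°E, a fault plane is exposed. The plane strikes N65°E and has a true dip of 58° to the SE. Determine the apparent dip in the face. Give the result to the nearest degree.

The strike is N65°E and the section trends S40°E; the acute angle between them is β = 75°.
tan(apparent dip) = tan 58° · sin 75° = 1.5458
α = arctan(1.5458) = 57.10°

57°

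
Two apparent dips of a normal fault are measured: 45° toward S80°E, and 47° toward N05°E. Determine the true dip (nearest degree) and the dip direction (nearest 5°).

Each apparent-dip line lies in the plane. As unit vectors (x east, y north, z up), v₁ plunges 45°→S80°E and v₂ plunges 47°→N05°E.
Cross product v₁ × v₂ gives the pole to the plane: n ∝ (0.570, 0.467, 0.480).
Dip δ = arctan(|n_h|/n_z) = arctan(0.737/0.480) = 56.9°.
The horizontal component of n points toward azimuth atan2(n_x, n_y) = 51°, the dip direction.

true dip 57°, dip direction 050°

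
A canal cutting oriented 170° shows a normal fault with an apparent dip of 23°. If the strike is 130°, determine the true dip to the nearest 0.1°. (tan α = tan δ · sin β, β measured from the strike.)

The section is 40° from the strike.
tan δ = tan α / sin β = tan 23° / sin 40° = 0.4245 / 0.6428 = 0.6604
δ = arctan(0.6604) = 33.44°

33.4°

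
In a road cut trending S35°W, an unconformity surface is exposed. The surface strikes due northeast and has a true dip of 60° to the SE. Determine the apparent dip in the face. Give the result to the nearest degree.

17°

Angle between strike (due northeast) and section (S35°W): β = 10°.
tan α = tan 60° × sin 10° = 1.7321 × 0.1736 = 0.3008
α = arctan(0.3008) = 16.74°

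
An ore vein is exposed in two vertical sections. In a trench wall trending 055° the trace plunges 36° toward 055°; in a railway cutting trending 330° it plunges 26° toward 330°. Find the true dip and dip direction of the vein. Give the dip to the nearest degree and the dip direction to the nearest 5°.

true dip 40°, dip direction 025°

Each apparent-dip line lies in the plane. As unit vectors (x east, y north, z up), v₁ plunges 36°→055° and v₂ plunges 26°→330°.
The plane normal is n = v₁ × v₂ ∝ (0.254, 0.555, 0.724).
Dip δ = arctan(|n_h|/n_z) = arctan(0.610/0.724) = 40.1°.
The horizontal component of n points toward azimuth atan2(n_x, n_y) = 25°, the dip direction.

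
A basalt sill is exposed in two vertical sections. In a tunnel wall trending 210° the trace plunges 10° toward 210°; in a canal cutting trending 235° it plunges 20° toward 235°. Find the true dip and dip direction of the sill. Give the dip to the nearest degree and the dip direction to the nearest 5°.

true dip 27°, dip direction 280°

Each apparent-dip line lies in the plane. As unit vectors (x east, y north, z up), v₁ plunges 10°→210° and v₂ plunges 20°→235°.
n = v₁ × v₂ = (-0.198, 0.035, 0.391) (taken with n_z > 0).
Dip δ = arctan(|n_h|/n_z) = arctan(0.201/0.391) = 27.2°.
Dip direction = azimuth of (n_x, n_y) = atan2(-0.198, 0.035) = 280°.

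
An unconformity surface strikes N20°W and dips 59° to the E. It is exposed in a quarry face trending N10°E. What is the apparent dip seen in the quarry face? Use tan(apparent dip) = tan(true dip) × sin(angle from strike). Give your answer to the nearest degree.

40°

The strike is N20°W and the section trends N10°E; the acute angle between them is β = 30°.
tan α = tan 59° × sin 30° = 1.6643 × 0.5000 = 0.8321
α = arctan(0.8321) = 39.77°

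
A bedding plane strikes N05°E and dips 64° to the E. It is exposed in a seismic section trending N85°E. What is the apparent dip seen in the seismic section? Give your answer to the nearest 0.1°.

63.7°

The section lies 80° from the strike.
tan(apparent dip) = tan 64° · sin 80° = 2.0192
α = arctan(2.0192) = 63.65°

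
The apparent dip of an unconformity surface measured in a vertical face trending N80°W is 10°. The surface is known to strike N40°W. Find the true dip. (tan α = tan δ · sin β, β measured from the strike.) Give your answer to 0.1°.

β = acute angle between strike N40°W and section N80°W = 40°.
tan δ = tan α / sin β = tan 10° / sin 40° = 0.1763 / 0.6428 = 0.2743
true dip = arctan 0.2743 = 15.34°

15.3°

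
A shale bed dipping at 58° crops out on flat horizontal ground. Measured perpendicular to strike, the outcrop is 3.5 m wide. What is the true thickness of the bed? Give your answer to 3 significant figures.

2.97 m

True thickness t = w · sin(dip) = 3.5 × sin 58°
t = 3.5 × 0.8480 = 2.968 m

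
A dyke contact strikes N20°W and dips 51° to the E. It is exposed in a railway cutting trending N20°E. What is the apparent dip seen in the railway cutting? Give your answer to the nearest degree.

38°

The strike is N20°W and the section trends N20°E; the acute angle between them is β = 40°.
tan α = tan 51° × sin 40° = 1.2349 × 0.6428 = 0.7938
apparent dip = arctan 0.7938 = 38.44°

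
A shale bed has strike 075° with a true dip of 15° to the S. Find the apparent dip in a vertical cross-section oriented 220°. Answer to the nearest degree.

9°

Angle between strike (075°) and section (220°): β = 35°.
tan(apparent dip) = tan 15° · sin 35° = 0.1537
apparent dip = arctan 0.1537 = 8.74°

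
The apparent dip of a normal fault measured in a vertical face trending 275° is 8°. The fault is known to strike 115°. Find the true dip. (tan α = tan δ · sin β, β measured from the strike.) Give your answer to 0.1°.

22.3°

β = acute angle between strike 115° and section 275° = 20°.
tan δ = tan α / sin β = tan 8° / sin 20° = 0.1405 / 0.3420 = 0.4109
δ = arctan(0.4109) = 22.34°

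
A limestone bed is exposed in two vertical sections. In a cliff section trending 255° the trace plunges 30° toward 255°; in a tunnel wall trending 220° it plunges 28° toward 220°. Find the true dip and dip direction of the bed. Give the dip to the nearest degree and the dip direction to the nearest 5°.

true dip 30°, dip direction 245°

Each apparent-dip line lies in the plane. As unit vectors (x east, y north, z up), v₁ plunges 30°→255° and v₂ plunges 28°→220°.
n = v₁ × v₂ = (-0.233, -0.109, 0.439) (taken with n_z > 0).
True dip = arccos(n_z / |n|) = arccos(0.8626) = 30.4°.
Dip direction = atan2(-0.233, -0.109) = 245° (azimuth of n's horizontal projection).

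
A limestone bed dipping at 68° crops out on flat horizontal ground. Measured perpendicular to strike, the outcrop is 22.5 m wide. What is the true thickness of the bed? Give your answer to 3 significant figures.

20.9 m

True thickness t = w · sin(dip) = 22.5 × sin 68°
t = 22.5 × 0.9272 = 20.862 m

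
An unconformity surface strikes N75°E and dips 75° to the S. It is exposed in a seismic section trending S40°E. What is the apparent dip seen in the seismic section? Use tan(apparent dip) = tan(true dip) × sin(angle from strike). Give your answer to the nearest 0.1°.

73.5°

The section lies 65° from the strike.
tan(apparent dip) = tan 75° · sin 65° = 3.3824
apparent dip = arctan 3.3824 = 73.53°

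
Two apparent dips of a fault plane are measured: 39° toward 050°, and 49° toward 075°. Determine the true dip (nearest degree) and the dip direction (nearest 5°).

Each apparent-dip line lies in the plane. As unit vectors (x east, y north, z up), v₁ plunges 39°→050° and v₂ plunges 49°→075°.
n = v₁ × v₂ = (0.270, -0.050, 0.215) (taken with n_z > 0).
Dip δ = arctan(|n_h|/n_z) = arctan(0.275/0.215) = 51.9°.
Dip direction = azimuth of (n_x, n_y) = atan2(0.270, -0.050) = 101°.

true dip 52°, dip direction 100°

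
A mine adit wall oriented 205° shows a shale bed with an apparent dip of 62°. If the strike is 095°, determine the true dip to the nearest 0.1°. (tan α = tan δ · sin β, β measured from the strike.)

63.5°

β = acute angle between strike 095° and section 205° = 70°.
tan(true dip) = tan 62° / sin 70° = 2.0014
δ = arctan(2.0014) = 63.45°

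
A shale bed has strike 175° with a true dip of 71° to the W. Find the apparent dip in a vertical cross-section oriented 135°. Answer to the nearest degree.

62°

Angle between strike (175°) and section (135°): β = 40°.
tan(apparent dip) = tan 71° · sin 40° = 1.8668
apparent dip = arctan 1.8668 = 61.82°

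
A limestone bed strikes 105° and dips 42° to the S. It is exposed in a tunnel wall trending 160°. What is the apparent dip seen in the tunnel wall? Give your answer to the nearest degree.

The strike is 105° and the section trends 160°; the acute angle between them is β = 55°.
tan(apparent dip) = tan 42° · sin 55° = 0.7376
α = arctan(0.7376) = 36.41°

36°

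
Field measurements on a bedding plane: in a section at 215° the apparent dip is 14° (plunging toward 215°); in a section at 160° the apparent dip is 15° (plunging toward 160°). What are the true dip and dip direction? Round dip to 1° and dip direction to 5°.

true dip 16°, dip direction 185°

Represent each trace as a vector plunging at its apparent dip toward its trend (east-north-up frame): v₁ = (-0.557, -0.795, -0.242), v₂ = (0.330, -0.908, -0.259).
n = v₁ × v₂ = (-0.014, -0.224, 0.768) (taken with n_z > 0).
True dip = arccos(n_z / |n|) = arccos(0.9598) = 16.3°.
Dip direction = azimuth of (n_x, n_y) = atan2(-0.014, -0.224) = 184°.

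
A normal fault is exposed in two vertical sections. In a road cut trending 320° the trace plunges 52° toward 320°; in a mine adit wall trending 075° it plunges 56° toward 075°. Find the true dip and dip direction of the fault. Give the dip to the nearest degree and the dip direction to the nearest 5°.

The two traces are lines in the plane: v₁ = (sin 320°·cos 52°, cos 320°·cos 52°, −sin 52°), v₂ = (sin 75°·cos 56°, cos 75°·cos 56°, −sin 56°).
Cross product v₁ × v₂ gives the pole to the plane: n ∝ (0.277, 0.754, 0.312).
tan δ = √(n_x²+n_y²)/n_z = 0.803/0.312, so δ = 68.8°.
Dip direction = azimuth of (n_x, n_y) = atan2(0.277, 0.754) = 20°.

true dip 69°, dip direction 020°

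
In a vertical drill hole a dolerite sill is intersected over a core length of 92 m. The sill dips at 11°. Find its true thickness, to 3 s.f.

True thickness t = h · cos(dip) = 92 × cos 11°
t = 92 × 0.9816 = 90.310 m

90.3 m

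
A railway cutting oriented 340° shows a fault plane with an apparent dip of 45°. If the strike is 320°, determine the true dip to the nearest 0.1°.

71.1°

β = acute angle between strike 320° and section 340° = 20°.
tan(true dip) = tan 45° / sin 20° = 2.9238
true dip = arctan 2.9238 = 71.12°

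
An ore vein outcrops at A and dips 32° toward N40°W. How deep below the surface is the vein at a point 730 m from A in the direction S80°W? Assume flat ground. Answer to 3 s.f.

228 m

The hole lies 60° from the dip direction, so the down-dip offset is 730 × cos 60° = 365.00 m.
Depth = down-dip offset × tan(dip) = 365.00 × tan 32° = 365.00 × 0.6249
Depth = 228.08 m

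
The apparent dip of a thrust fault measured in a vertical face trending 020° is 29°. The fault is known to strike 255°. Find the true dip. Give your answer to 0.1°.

34.1°

β = acute angle between strike 255° and section 020° = 55°.
tan(true dip) = tan 29° / sin 55° = 0.6767
δ = arctan(0.6767) = 34.09°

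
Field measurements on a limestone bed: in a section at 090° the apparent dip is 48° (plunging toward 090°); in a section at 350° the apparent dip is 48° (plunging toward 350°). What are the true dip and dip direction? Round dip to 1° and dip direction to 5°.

Represent each trace as a vector plunging at its apparent dip toward its trend (east-north-up frame): v₁ = (0.669, 0.000, -0.743), v₂ = (-0.116, 0.659, -0.743).
The plane normal is n = v₁ × v₂ ∝ (0.490, 0.584, 0.441).
True dip = arccos(n_z / |n|) = arccos(0.5009) = 59.9°.
Dip direction = atan2(0.490, 0.584) = 40° (azimuth of n's horizontal projection).

true dip 60°, dip direction 040°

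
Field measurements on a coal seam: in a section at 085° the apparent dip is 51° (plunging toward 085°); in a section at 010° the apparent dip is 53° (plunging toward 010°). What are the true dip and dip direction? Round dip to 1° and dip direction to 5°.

Each apparent-dip line lies in the plane. As unit vectors (x east, y north, z up), v₁ plunges 51°→085° and v₂ plunges 53°→010°.
Cross product v₁ × v₂ gives the pole to the plane: n ∝ (0.417, 0.419, 0.366).
Dip δ = arctan(|n_h|/n_z) = arctan(0.591/0.366) = 58.3°.
The horizontal component of n points toward azimuth atan2(n_x, n_y) = 45°, the dip direction.

true dip 58°, dip direction 045°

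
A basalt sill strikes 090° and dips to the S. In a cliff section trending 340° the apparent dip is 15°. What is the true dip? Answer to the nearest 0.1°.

15.9°

β = acute angle between strike 090° and section 340° = 70°.
tan(true dip) = tan 15° / sin 70° = 0.2851
true dip = arctan 0.2851 = 15.92°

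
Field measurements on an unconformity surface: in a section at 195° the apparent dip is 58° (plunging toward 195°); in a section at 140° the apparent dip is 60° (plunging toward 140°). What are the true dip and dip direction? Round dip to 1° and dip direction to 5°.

Each apparent-dip line lies in the plane. As unit vectors (x east, y north, z up), v₁ plunges 58°→195° and v₂ plunges 60°→140°.
Cross product v₁ × v₂ gives the pole to the plane: n ∝ (0.118, -0.391, 0.217).
tan δ = √(n_x²+n_y²)/n_z = 0.409/0.217, so δ = 62.0°.
Dip direction = azimuth of (n_x, n_y) = atan2(0.118, -0.391) = 163°.

true dip 62°, dip direction 165°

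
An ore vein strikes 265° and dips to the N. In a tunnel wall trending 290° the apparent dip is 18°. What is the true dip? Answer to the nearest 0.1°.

The section is 25° from the strike.
tan(true dip) = tan 18° / sin 25° = 0.7688
δ = arctan(0.7688) = 37.55°

37.6°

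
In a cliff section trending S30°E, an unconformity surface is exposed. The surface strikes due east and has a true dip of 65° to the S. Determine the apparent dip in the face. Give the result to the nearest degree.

62°

The section lies 60° from the strike.
tan(apparent dip) = tan 65° · sin 60° = 1.8572
α = arctan(1.8572) = 61.70°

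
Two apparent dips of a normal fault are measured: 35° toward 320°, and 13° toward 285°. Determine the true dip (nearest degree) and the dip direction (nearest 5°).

Represent each trace as a vector plunging at its apparent dip toward its trend (east-north-up frame): v₁ = (-0.527, 0.628, -0.574), v₂ = (-0.941, 0.252, -0.225).
Cross product v₁ × v₂ gives the pole to the plane: n ∝ (0.003, 0.421, 0.458).
Dip δ = arctan(|n_h|/n_z) = arctan(0.421/0.458) = 42.6°.
Dip direction = atan2(0.003, 0.421) = 0° (azimuth of n's horizontal projection).

true dip 43°, dip direction 000°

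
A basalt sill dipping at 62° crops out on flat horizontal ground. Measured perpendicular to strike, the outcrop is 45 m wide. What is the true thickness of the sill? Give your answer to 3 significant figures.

39.7 m

True thickness t = w · sin(dip) = 45 × sin 62°
t = 45 × 0.8829 = 39.733 m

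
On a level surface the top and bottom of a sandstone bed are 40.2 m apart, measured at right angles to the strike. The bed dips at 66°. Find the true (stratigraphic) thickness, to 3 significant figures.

True thickness t = w · sin(dip) = 40.2 × sin 66°
t = 40.2 × 0.9135 = 36.725 m

36.7 m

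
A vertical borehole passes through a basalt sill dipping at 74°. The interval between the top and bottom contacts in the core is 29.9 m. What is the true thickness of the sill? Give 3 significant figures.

8.24 m

True thickness t = h · cos(dip) = 29.9 × cos 74°
t = 29.9 × 0.2756 = 8.242 m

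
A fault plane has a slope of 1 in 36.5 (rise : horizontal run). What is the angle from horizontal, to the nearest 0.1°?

tan θ = 1/36.5 = 0.0274
θ = arctan(0.0274) = 1.57°

1.6°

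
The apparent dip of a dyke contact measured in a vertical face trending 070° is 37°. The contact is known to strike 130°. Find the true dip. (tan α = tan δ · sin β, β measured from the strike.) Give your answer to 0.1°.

41.0°

The section is 60° from the strike.
tan δ = tan α / sin β = tan 37° / sin 60° = 0.7536 / 0.8660 = 0.8701
δ = arctan(0.8701) = 41.03°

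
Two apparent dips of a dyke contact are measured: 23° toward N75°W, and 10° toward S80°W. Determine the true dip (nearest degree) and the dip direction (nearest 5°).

true dip 33°, dip direction 335°

The two traces are lines in the plane: v₁ = (sin 285°·cos 23°, cos 285°·cos 23°, −sin 23°), v₂ = (sin 260°·cos 10°, cos 260°·cos 10°, −sin 10°).
Cross product v₁ × v₂ gives the pole to the plane: n ∝ (-0.108, 0.225, 0.383).
tan δ = √(n_x²+n_y²)/n_z = 0.249/0.383, so δ = 33.0°.
The horizontal component of n points toward azimuth atan2(n_x, n_y) = 334°, the dip direction.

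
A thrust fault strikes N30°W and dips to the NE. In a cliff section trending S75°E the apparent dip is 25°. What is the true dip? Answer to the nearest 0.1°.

33.4°

β = acute angle between strike N30°W and section S75°E = 45°.
tan(true dip) = tan 25° / sin 45° = 0.6595
true dip = arctan 0.6595 = 33.40°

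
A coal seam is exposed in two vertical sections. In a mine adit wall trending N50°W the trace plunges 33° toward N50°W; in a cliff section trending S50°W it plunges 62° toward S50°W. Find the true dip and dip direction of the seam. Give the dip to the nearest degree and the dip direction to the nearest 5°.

true dip 62°, dip direction 240°

Represent each trace as a vector plunging at its apparent dip toward its trend (east-north-up frame): v₁ = (-0.642, 0.539, -0.545), v₂ = (-0.360, -0.302, -0.883).
n = v₁ × v₂ = (-0.640, -0.371, 0.388) (taken with n_z > 0).
True dip = arccos(n_z / |n|) = arccos(0.4640) = 62.4°.
Dip direction = azimuth of (n_x, n_y) = atan2(-0.640, -0.371) = 240°.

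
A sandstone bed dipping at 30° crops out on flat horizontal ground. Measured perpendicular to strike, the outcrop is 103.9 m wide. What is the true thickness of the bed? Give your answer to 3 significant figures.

True thickness t = w · sin(dip) = 103.9 × sin 30°
t = 103.9 × 0.5000 = 51.950 m

51.9 m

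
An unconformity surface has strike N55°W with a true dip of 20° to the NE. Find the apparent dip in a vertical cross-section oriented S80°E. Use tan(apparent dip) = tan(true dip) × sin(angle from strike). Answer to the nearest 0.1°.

8.7°

The strike is N55°W and the section trends S80°E; the acute angle between them is β = 25°.
tan(apparent dip) = tan 20° · sin 25° = 0.1538
apparent dip = arctan 0.1538 = 8.74°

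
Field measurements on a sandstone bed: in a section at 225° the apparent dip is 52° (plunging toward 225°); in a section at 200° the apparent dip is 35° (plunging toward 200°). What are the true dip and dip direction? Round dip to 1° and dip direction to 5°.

Each apparent-dip line lies in the plane. As unit vectors (x east, y north, z up), v₁ plunges 52°→225° and v₂ plunges 35°→200°.
The plane normal is n = v₁ × v₂ ∝ (-0.357, -0.029, 0.213).
Dip δ = arctan(|n_h|/n_z) = arctan(0.358/0.213) = 59.2°.
Dip direction = azimuth of (n_x, n_y) = atan2(-0.357, -0.029) = 265°.

true dip 59°, dip direction 265°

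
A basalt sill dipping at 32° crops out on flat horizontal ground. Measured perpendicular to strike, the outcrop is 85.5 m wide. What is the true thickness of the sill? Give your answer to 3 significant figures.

45.3 m

True thickness t = w · sin(dip) = 85.5 × sin 32°
t = 85.5 × 0.5299 = 45.308 m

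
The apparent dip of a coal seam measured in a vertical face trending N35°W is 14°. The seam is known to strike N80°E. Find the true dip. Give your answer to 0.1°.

15.4°

The section is 65° from the strike.
tan(true dip) = tan 14° / sin 65° = 0.2751
δ = arctan(0.2751) = 15.38°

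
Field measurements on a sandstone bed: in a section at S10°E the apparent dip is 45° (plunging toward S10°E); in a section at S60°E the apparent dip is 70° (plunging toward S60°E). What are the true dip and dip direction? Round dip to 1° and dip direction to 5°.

The two traces are lines in the plane: v₁ = (sin 170°·cos 45°, cos 170°·cos 45°, −sin 45°), v₂ = (sin 120°·cos 70°, cos 120°·cos 70°, −sin 70°).
Cross product v₁ × v₂ gives the pole to the plane: n ∝ (0.533, -0.094, 0.185).
True dip = arccos(n_z / |n|) = arccos(0.3236) = 71.1°.
Dip direction = azimuth of (n_x, n_y) = atan2(0.533, -0.094) = 100°.

true dip 71°, dip direction 100°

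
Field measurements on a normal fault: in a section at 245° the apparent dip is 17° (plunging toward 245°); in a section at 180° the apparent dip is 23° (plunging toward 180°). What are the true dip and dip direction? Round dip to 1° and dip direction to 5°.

The two traces are lines in the plane: v₁ = (sin 245°·cos 17°, cos 245°·cos 17°, −sin 17°), v₂ = (sin 180°·cos 23°, cos 180°·cos 23°, −sin 23°).
Cross product v₁ × v₂ gives the pole to the plane: n ∝ (-0.111, -0.339, 0.798).
Dip δ = arctan(|n_h|/n_z) = arctan(0.356/0.798) = 24.1°.
Dip direction = atan2(-0.111, -0.339) = 198° (azimuth of n's horizontal projection).

true dip 24°, dip direction 200°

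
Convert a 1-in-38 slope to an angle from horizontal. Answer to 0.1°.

1.5°

tan θ = 1/38 = 0.0263
θ = arctan(0.0263) = 1.51°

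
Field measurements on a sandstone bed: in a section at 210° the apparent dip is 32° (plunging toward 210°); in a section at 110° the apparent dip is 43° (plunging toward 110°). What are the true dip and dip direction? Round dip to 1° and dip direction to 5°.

Represent each trace as a vector plunging at its apparent dip toward its trend (east-north-up frame): v₁ = (-0.424, -0.734, -0.530), v₂ = (0.687, -0.250, -0.682).
The plane normal is n = v₁ × v₂ ∝ (0.368, -0.653, 0.611).
Dip δ = arctan(|n_h|/n_z) = arctan(0.750/0.611) = 50.8°.
Dip direction = atan2(0.368, -0.653) = 151° (azimuth of n's horizontal projection).

true dip 51°, dip direction 150°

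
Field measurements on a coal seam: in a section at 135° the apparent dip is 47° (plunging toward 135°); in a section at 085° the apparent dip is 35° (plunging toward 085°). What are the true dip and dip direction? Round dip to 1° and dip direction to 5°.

Each apparent-dip line lies in the plane. As unit vectors (x east, y north, z up), v₁ plunges 47°→135° and v₂ plunges 35°→085°.
n = v₁ × v₂ = (0.329, -0.320, 0.428) (taken with n_z > 0).
tan δ = √(n_x²+n_y²)/n_z = 0.459/0.428, so δ = 47.0°.
Dip direction = atan2(0.329, -0.320) = 134° (azimuth of n's horizontal projection).

true dip 47°, dip direction 135°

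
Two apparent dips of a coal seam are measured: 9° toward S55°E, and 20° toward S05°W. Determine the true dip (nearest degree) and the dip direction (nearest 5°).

The two traces are lines in the plane: v₁ = (sin 125°·cos 9°, cos 125°·cos 9°, −sin 9°), v₂ = (sin 185°·cos 20°, cos 185°·cos 20°, −sin 20°).
Cross product v₁ × v₂ gives the pole to the plane: n ∝ (-0.047, -0.290, 0.804).
tan δ = √(n_x²+n_y²)/n_z = 0.293/0.804, so δ = 20.1°.
Dip direction = azimuth of (n_x, n_y) = atan2(-0.047, -0.290) = 189°.

true dip 20°, dip direction 190°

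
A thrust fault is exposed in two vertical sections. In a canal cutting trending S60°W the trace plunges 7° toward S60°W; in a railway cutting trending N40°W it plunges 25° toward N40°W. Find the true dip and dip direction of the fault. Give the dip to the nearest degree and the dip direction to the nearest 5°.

true dip 25°, dip direction 315°

Each apparent-dip line lies in the plane. As unit vectors (x east, y north, z up), v₁ plunges 7°→S60°W and v₂ plunges 25°→N40°W.
n = v₁ × v₂ = (-0.294, 0.292, 0.886) (taken with n_z > 0).
True dip = arccos(n_z / |n|) = arccos(0.9056) = 25.1°.
Dip direction = atan2(-0.294, 0.292) = 315° (azimuth of n's horizontal projection).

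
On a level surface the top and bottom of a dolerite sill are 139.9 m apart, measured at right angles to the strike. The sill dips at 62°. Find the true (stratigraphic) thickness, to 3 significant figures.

True thickness t = w · sin(dip) = 139.9 × sin 62°
t = 139.9 × 0.8829 = 123.524 m

124 m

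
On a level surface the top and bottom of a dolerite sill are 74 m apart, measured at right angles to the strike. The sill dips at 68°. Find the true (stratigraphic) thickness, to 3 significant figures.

True thickness t = w · sin(dip) = 74 × sin 68°
t = 74 × 0.9272 = 68.612 m

68.6 m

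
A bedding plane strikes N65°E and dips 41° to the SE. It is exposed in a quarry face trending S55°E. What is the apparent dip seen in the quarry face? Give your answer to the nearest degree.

37°

The strike is N65°E and the section trends S55°E; the acute angle between them is β = 60°.
tan α = tan 41° × sin 60° = 0.8693 × 0.8660 = 0.7528
apparent dip = arctan 0.7528 = 36.97°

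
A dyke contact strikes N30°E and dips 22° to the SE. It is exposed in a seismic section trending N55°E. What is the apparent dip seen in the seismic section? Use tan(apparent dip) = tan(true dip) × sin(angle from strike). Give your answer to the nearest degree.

10°

Angle between strike (N30°E) and section (N55°E): β = 25°.
tan α = tan 22° × sin 25° = 0.4040 × 0.4226 = 0.1707
apparent dip = arctan 0.1707 = 9.69°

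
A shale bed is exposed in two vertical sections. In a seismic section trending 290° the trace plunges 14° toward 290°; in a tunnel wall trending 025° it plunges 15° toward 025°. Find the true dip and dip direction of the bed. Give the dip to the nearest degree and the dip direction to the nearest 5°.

Each apparent-dip line lies in the plane. As unit vectors (x east, y north, z up), v₁ plunges 14°→290° and v₂ plunges 15°→025°.
The plane normal is n = v₁ × v₂ ∝ (-0.126, 0.335, 0.934).
tan δ = √(n_x²+n_y²)/n_z = 0.358/0.934, so δ = 21.0°.
Dip direction = atan2(-0.126, 0.335) = 339° (azimuth of n's horizontal projection).

true dip 21°, dip direction 340°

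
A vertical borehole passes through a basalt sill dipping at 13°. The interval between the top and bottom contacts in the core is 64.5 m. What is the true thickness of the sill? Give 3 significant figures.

True thickness t = h · cos(dip) = 64.5 × cos 13°
t = 64.5 × 0.9744 = 62.847 m

62.8 m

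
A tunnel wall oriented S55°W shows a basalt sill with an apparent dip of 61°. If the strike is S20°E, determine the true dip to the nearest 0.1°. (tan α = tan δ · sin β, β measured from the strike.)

β = acute angle between strike S20°E and section S55°W = 75°.
tan(true dip) = tan 61° / sin 75° = 1.8677
δ = arctan(1.8677) = 61.83°

61.8°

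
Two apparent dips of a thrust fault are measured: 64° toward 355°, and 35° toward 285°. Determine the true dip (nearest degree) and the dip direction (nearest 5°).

The two traces are lines in the plane: v₁ = (sin 355°·cos 64°, cos 355°·cos 64°, −sin 64°), v₂ = (sin 285°·cos 35°, cos 285°·cos 35°, −sin 35°).
n = v₁ × v₂ = (-0.060, 0.689, 0.337) (taken with n_z > 0).
tan δ = √(n_x²+n_y²)/n_z = 0.692/0.337, so δ = 64.0°.
Dip direction = azimuth of (n_x, n_y) = atan2(-0.060, 0.689) = 355°.

true dip 64°, dip direction 355°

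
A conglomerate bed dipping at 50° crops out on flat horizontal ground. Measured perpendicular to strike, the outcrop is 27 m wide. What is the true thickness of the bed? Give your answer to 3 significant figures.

True thickness t = w · sin(dip) = 27 × sin 50°
t = 27 × 0.7660 = 20.683 m

20.7 m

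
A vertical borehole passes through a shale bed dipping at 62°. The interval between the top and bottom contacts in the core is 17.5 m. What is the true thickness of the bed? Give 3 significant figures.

True thickness t = h · cos(dip) = 17.5 × cos 62°
t = 17.5 × 0.4695 = 8.216 m

8.22 m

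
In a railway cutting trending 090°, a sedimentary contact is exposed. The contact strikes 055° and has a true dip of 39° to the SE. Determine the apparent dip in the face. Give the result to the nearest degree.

25°

The strike is 055° and the section trends 090°; the acute angle between them is β = 35°.
tan(apparent dip) = tan 39° · sin 35° = 0.4645
apparent dip = arctan 0.4645 = 24.91°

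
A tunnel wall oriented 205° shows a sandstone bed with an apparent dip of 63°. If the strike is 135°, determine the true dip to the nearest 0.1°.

64.4°

The section is 70° from the strike.
tan δ = tan α / sin β = tan 63° / sin 70° = 1.9626 / 0.9397 = 2.0886
true dip = arctan 2.0886 = 64.42°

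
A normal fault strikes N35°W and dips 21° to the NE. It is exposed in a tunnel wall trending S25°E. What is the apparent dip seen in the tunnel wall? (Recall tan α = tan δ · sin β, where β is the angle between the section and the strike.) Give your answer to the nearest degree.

4°

The section lies 10° from the strike.
tan(apparent dip) = tan 21° · sin 10° = 0.0667
apparent dip = arctan 0.0667 = 3.81°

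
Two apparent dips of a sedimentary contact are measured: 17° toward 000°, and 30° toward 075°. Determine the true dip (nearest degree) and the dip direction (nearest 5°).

The two traces are lines in the plane: v₁ = (sin 0°·cos 17°, cos 0°·cos 17°, −sin 17°), v₂ = (sin 75°·cos 30°, cos 75°·cos 30°, −sin 30°).
n = v₁ × v₂ = (0.413, 0.245, 0.800) (taken with n_z > 0).
Dip δ = arctan(|n_h|/n_z) = arctan(0.480/0.800) = 30.9°.
The horizontal component of n points toward azimuth atan2(n_x, n_y) = 59°, the dip direction.

true dip 31°, dip direction 060°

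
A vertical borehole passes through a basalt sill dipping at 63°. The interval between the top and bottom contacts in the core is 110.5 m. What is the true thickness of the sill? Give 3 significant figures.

True thickness t = h · cos(dip) = 110.5 × cos 63°
t = 110.5 × 0.4540 = 50.166 m

50.2 m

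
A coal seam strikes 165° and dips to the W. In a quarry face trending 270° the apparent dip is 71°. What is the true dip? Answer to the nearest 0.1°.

β = acute angle between strike 165° and section 270° = 75°.
tan(true dip) = tan 71° / sin 75° = 3.0067
true dip = arctan 3.0067 = 71.60°

71.6°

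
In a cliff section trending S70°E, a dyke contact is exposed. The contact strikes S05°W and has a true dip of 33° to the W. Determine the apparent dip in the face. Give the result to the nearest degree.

32°

Angle between strike (S05°W) and section (S70°E): β = 75°.
tan(apparent dip) = tan 33° · sin 75° = 0.6273
apparent dip = arctan 0.6273 = 32.10°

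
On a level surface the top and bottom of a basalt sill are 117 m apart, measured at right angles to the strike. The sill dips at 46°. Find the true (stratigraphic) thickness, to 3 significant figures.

True thickness t = w · sin(dip) = 117 × sin 46°
t = 117 × 0.7193 = 84.163 m

84.2 m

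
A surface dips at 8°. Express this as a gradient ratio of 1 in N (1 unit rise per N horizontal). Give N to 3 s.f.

1 in 7.12

1 : N means tan θ = 1/N, so N = 1/tan 8° = 1/0.1405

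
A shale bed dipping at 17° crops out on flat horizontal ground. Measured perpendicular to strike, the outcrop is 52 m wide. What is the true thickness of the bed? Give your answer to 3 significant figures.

True thickness t = w · sin(dip) = 52 × sin 17°
t = 52 × 0.2924 = 15.203 m

15.2 m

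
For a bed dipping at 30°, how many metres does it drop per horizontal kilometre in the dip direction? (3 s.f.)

577 m

drop per km = 1000 × tan 30° = 1000 × 0.5774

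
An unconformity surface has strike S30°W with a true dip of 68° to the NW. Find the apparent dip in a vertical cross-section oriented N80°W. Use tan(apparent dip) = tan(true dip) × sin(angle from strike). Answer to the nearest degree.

67°

The strike is S30°W and the section trends N80°W; the acute angle between them is β = 70°.
tan(apparent dip) = tan 68° · sin 70° = 2.3258
α = arctan(2.3258) = 66.73°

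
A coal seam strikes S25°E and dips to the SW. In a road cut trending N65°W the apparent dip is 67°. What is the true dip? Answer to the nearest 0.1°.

74.7°

The section is 40° from the strike.
tan δ = tan α / sin β = tan 67° / sin 40° = 2.3559 / 0.6428 = 3.6651
δ = arctan(3.6651) = 74.74°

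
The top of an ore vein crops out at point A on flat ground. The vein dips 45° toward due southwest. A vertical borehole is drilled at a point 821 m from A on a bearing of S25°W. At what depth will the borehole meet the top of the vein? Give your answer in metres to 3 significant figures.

771 m

The hole lies 20° from the dip direction, so the down-dip offset is 821 × cos 20° = 771.49 m.
Depth = down-dip offset × tan(dip) = 771.49 × tan 45° = 771.49 × 1.0000
Depth = 771.49 m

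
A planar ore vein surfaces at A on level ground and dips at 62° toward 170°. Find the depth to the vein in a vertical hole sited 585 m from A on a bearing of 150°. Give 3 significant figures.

The hole lies 20° from the dip direction, so the down-dip offset is 585 × cos 20° = 549.72 m.
Depth = down-dip offset × tan(dip) = 549.72 × tan 62° = 549.72 × 1.8807
Depth = 1033.87 m

1030 m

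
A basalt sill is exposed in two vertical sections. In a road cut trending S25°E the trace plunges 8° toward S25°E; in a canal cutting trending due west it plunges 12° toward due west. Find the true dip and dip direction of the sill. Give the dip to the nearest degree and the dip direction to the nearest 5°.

true dip 18°, dip direction 220°

Represent each trace as a vector plunging at its apparent dip toward its trend (east-north-up frame): v₁ = (0.419, -0.897, -0.139), v₂ = (-0.978, -0.000, -0.208).
Cross product v₁ × v₂ gives the pole to the plane: n ∝ (-0.187, -0.223, 0.878).
True dip = arccos(n_z / |n|) = arccos(0.9492) = 18.3°.
Dip direction = atan2(-0.187, -0.223) = 220° (azimuth of n's horizontal projection).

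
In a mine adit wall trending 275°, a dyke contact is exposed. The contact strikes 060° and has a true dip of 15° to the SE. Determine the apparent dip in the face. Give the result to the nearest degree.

The section lies 35° from the strike.
tan α = tan 15° × sin 35° = 0.2679 × 0.5736 = 0.1537
apparent dip = arctan 0.1537 = 8.74°

9°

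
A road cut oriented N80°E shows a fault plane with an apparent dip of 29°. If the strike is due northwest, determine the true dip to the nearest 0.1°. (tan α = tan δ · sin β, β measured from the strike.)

The section is 55° from the strike.
tan(true dip) = tan 29° / sin 55° = 0.6767
true dip = arctan 0.6767 = 34.09°

34.1°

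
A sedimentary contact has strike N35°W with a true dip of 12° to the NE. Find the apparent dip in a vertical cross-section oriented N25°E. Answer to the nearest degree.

The section lies 60° from the strike.
tan(apparent dip) = tan 12° · sin 60° = 0.1841
α = arctan(0.1841) = 10.43°

10°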